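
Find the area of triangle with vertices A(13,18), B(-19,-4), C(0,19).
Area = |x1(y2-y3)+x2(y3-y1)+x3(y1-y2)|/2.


13*(-4-19) = -299
-19*(19-18) = -19
0*(18+ 4) = 0
sum = -318
Area = |-318|/2 = 159.0000

159.0000 sq units


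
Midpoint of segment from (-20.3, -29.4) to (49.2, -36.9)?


Mx = (-20.3 + 49.2)/2 = 28.9/2 = 14.4500
My = (-29.4 - 36.9)/2 = -66.3/2 = -33.1500

(14.4500, -33.1500)


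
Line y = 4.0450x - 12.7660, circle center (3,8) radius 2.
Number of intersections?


Substitute y = 4.0450x - 12.7660: (x-3)^2 + (4.0450x- 12.7660-8)^2 = 4
Expand to Ax^2 + Bx + C = 0, where b-k = -20.766
A = 1+m^2 = 17.362025
B = 2(m(b-k) - h) = 2(4.0450*(-20.766) - 3) = -173.99694
C = h^2 + (b-k)^2 - r^2 = 9 + 431.226756 - 4 = 436.226756
disc = B^2-4AC = 30274.9351 - 30295.1194 = -20.1843
disc < 0

0 intersection points


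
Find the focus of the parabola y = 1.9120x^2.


a = 1.9120
4a = 7.6480
focus = (0, 1/7.6480) = (0, 0.1308)

Focus = (0, 0.1308)


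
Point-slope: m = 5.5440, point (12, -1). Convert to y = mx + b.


y + 1 = 5.5440(x - 12)
y = 5.5440x - 1 - 5.5440*12
y = 5.5440x - 67.5280

y = 5.5440x - 67.5280


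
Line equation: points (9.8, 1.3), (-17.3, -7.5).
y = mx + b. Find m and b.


m = (-8.8)/(-27.1) = 0.3247
b = y1 - m*x1 = 1.3 - (-8.8*9.8)/(-27.1) = 1.3 - 3.1823 = -1.8823

y = 0.3247x - 1.8823


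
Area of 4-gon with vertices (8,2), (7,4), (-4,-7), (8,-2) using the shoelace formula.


sum(xi*y_{i+1}) = 8*4 + 7*(-7) - 4*(-2) + 8*2 = 7
sum(yi*x_{i+1}) = 2*7 + 4*(-4) - 7*8 - 2*8 = -74
Area = |7 + 74|/2 = 81/2 = 40.5000

40.5000 sq units


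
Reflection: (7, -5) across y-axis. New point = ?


Reflection rule for y-axis: (-x, y)
(7, -5) -> (-7, -5)

(-7, -5)


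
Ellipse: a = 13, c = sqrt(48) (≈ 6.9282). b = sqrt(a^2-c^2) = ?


b^2 = 13^2 - (sqrt(48))^2 = 169 - 48 = 121
b = sqrt(121) = 11

b = 11


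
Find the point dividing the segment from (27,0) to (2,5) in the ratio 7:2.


Px = (7*2 + 2*27)/9 = 68/9 = 7.5556
Py = (7*5 + 2*0)/9 = 35/9 = 3.8889

P = (7.5556, 3.8889)


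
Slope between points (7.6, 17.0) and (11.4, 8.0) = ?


dy = 8.0 - 17.0 = -9.0
dx = 11.4 - 7.6 = 3.8
m = -9.0/3.8 = -2.3684

m = -2.3684


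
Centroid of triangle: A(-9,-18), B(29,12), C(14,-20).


Gx = (-9+29+14)/3 = 34/3 = 11.3333
Gy = (-18+12- 20)/3 = -26/3 = -8.6667

G = (11.3333, -8.6667)


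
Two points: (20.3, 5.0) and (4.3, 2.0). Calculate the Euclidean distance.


dx = 4.3 - 20.3 = -16.0
dy = 2.0 - 5.0 = -3.0
d = sqrt(256.0 + 9.0) = sqrt(265.0) = 16.2788

16.2788


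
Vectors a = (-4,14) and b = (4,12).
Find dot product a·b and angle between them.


a·b = -4*4 + 14*12 = -16 + 168 = 152
|a| = sqrt(16+196) = 14.5602
|b| = sqrt(16+144) = 12.6491
cos(theta) = 152/(sqrt(212)*sqrt(160)) = 152/sqrt(33920) = 0.825307
theta = arccos(152/sqrt(33920)) = 34.3803 degrees

a·b = 152, theta = 34.3803 deg


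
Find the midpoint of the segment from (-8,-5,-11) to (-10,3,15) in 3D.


Mx = (-8- 10)/2 = -9.0000
My = (-5+3)/2 = -1.0000
Mz = (-11+15)/2 = 2.0000

M = (-9.0000, -1.0000, 2.0000)


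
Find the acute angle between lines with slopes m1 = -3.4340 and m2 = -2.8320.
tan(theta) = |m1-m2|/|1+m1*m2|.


m1-m2 = -0.602
1+m1*m2 = 10.725088
tan(theta) = |-0.602/10.725088| = 0.056130
theta = arctan(|-0.602/10.725088|) = 3.2126 degrees (acute angle)

3.2126 degrees


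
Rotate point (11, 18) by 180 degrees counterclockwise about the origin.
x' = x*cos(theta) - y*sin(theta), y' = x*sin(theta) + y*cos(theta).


cos(180) = -1, sin(180) = 0
x' = 11*(-1) - 18*0 = -11
y' = 11*0 + 18*(-1) = -18

(-11, -18)


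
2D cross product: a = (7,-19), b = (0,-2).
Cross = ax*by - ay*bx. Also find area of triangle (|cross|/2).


cross = 7*(-2) + 19*0 = -14 - 0 = -14
Triangle area = |-14|/2 = 14/2 = 7.0000

cross = -14, triangle area = 7.0000


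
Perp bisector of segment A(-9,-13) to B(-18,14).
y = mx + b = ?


Midpoint = (-13.5, 0.5)
Slope of AB = dy/dx = 27/(-9) = -3.0000
Perp slope = -dx/dy = 9/27 = 0.3333
b = My - (perp slope)*Mx = 0.5 + (-9*(-13.5))/27 = 0.5 + 4.5000 = 5.0000

y = 0.3333x + 5.0000


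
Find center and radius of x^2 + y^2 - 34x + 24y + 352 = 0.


h = -D/2 = 34/2 = 17
k = -E/2 = -24/2 = -12
r^2 = h^2 + k^2 - F = 289 + 144 - 352 = 81
r = 9

Center (17, -12), radius = 9


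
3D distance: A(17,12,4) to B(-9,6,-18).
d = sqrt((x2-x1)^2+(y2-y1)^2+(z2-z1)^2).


dx=-26, dy=-6, dz=-22
d = sqrt(676+36+484) = sqrt(1196) = 34.5832

34.5832


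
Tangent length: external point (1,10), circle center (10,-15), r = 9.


d = sqrt((1-10)^2 + (10+ 15)^2) = sqrt(81+625) = 26.5707
L = sqrt(706.0000 - 81) = sqrt(625.0000) = 25.0000

25.0000


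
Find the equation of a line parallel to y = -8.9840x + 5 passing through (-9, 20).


Parallel lines have equal slopes.
m2 = -8.9840
b2 = 20 + 8.9840*(-9) = -60.8560

y = -8.9840x - 60.8560


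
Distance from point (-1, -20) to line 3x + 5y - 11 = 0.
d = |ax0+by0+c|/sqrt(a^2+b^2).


|3*(-1) + 5*(-20) - 11| = |-114| = 114
sqrt(9 + 25) = sqrt(34) = 5.8310
d = 114/sqrt(34) = 19.5508

19.5508


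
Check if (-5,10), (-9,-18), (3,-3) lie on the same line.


-5*(-18+ 3) - 9*(-3-10) + 3*(10+ 18)
= 75 + 117 + 84 = 276

No, not collinear (determinant = 276)


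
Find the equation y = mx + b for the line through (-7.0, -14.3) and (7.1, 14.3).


m = (28.6)/(14.1) = 2.0284
b = y1 - m*x1 = -14.3 - (28.6*(-7.0))/(14.1) = -14.3 + 14.1986 = -0.1014

y = 2.0284x - 0.1014


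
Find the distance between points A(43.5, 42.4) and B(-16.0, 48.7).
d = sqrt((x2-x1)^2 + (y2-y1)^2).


dx = -16.0 - 43.5 = -59.5
dy = 48.7 - 42.4 = 6.3
d = sqrt(3540.25 + 39.69) = sqrt(3579.94) = 59.8326

59.8326


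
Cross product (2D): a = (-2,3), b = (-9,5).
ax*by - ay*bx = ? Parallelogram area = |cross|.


cross = -2*5 - 3*(-9) = -10 + 27 = 17
Parallelogram area = |17| = 17

cross = 17, parallelogram area = 17


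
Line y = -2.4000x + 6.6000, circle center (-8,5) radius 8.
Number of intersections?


Substitute y = -2.4000x + 6.6000: (x+ 8)^2 + (-2.4000x+6.6000-5)^2 = 64
Expand to Ax^2 + Bx + C = 0, where b-k = 1.6
A = 1+m^2 = 6.76
B = 2(m(b-k) - h) = 2(-2.4000*1.6 + 8) = 8.32
C = h^2 + (b-k)^2 - r^2 = 64 + 2.56 - 64 = 2.56
disc = B^2-4AC = 69.2224 - 69.2224 = 0
disc = 0

1 intersection point (tangent)


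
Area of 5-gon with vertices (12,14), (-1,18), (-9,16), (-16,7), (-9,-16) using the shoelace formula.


sum(xi*y_{i+1}) = 12*18 - 1*16 - 9*7 - 16*(-16) - 9*14 = 267
sum(yi*x_{i+1}) = 14*(-1) + 18*(-9) + 16*(-16) + 7*(-9) - 16*12 = -687
Area = |267 + 687|/2 = 954/2 = 477.0000

477.0000 sq units


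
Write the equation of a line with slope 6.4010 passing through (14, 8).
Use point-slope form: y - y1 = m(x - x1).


y - 8 = 6.4010(x - 14)
y = 6.4010x + 8 - 6.4010*14
y = 6.4010x - 81.6140

y = 6.4010x - 81.6140


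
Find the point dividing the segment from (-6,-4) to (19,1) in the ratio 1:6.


Px = (1*19 + 6*(-6))/7 = -17/7 = -2.4286
Py = (1*1 + 6*(-4))/7 = -23/7 = -3.2857

P = (-2.4286, -3.2857)


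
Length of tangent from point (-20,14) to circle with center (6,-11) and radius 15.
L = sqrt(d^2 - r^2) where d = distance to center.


d = sqrt((-20-6)^2 + (14+ 11)^2) = sqrt(676+625) = 36.0694
L = sqrt(1301.0000 - 225) = sqrt(1076.0000) = 32.8024

32.8024


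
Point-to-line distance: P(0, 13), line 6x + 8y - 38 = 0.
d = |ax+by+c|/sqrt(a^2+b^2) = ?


|6*0 + 8*13 - 38| = |66| = 66
sqrt(36 + 64) = sqrt(100) = 10.0000
d = 66/sqrt(100) = 6.6000

6.6000


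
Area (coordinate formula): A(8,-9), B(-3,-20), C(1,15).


8*(-20-15) = -280
-3*(15+ 9) = -72
1*(-9+ 20) = 11
sum = -341
Area = |-341|/2 = 170.5000

170.5000 sq units


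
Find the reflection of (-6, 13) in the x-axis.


Reflection rule for x-axis: (x, -y)
(-6, 13) -> (-6, -13)

(-6, -13)


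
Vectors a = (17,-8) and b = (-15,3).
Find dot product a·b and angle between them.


a·b = 17*(-15) - 8*3 = -255 - 24 = -279
|a| = sqrt(289+64) = 18.7883
|b| = sqrt(225+9) = 15.2971
cos(theta) = -279/(sqrt(353)*sqrt(234)) = -279/sqrt(82602) = -0.970753
theta = arccos(-279/sqrt(82602)) = 166.1088 degrees

a·b = -279, theta = 166.1088 deg


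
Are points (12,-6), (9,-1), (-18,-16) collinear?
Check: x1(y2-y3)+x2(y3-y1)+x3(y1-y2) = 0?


12*(-1+ 16) + 9*(-16+ 6) - 18*(-6+ 1)
= 180 - 90 + 90 = 180

No, not collinear (determinant = 180)


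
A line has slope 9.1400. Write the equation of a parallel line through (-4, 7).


Parallel lines have equal slopes.
m2 = 9.1400
b2 = 7 - 9.1400*(-4) = 43.5600

y = 9.1400x + 43.5600


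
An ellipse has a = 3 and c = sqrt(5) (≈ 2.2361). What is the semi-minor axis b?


b^2 = 3^2 - (sqrt(5))^2 = 9 - 5 = 4
b = sqrt(4) = 2

b = 2


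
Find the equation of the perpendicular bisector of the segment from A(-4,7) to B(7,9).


Midpoint = (1.5, 8)
Slope of AB = dy/dx = 2/11 = 0.1818
Perp slope = -dx/dy = -11/2 = -5.5000
b = My - (perp slope)*Mx = 8 + (11*1.5)/2 = 8 + 8.2500 = 16.2500

y = -5.5000x + 16.2500


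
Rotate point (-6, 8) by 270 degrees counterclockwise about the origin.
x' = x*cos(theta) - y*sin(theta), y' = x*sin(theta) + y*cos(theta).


cos(270) = 0, sin(270) = -1
x' = -6*0 - 8*(-1) = 8
y' = -6*(-1) + 8*0 = 6

(8, 6)


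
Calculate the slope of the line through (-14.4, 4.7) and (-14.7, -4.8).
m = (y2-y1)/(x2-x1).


dy = -4.8 - 4.7 = -9.5
dx = -14.7 + 14.4 = -0.3
m = -9.5/(-0.3) = 31.6667

m = 31.6667


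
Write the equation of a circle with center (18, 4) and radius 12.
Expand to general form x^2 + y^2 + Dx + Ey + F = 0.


(x-18)^2 + (y-4)^2 = 12^2
D = -2h = -36, E = -2k = -8
F = h^2+k^2-r^2 = 324+16-144 = 196

x^2 + y^2 - 36x - 8y + 196 = 0


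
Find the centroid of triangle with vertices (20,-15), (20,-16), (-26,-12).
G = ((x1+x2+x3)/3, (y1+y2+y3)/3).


Gx = (20+20- 26)/3 = 14/3 = 4.6667
Gy = (-15- 16- 12)/3 = -43/3 = -14.3333

G = (4.6667, -14.3333)


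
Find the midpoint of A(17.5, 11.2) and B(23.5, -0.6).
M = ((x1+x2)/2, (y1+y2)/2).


Mx = (17.5 + 23.5)/2 = 41.0/2 = 20.5000
My = (11.2 - 0.6)/2 = 10.6/2 = 5.3000

(20.5000, 5.3000)


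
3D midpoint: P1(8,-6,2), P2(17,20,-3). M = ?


Mx = (8+17)/2 = 12.5000
My = (-6+20)/2 = 7.0000
Mz = (2- 3)/2 = -0.5000

M = (12.5000, 7.0000, -0.5000)


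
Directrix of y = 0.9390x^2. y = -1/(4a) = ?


a = 0.9390
1/(4a) = 0.2662
directrix: y = -0.2662 = -0.2662

y = -0.2662


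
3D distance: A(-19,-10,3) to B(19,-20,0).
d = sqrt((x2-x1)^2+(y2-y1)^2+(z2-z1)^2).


dx=38, dy=-10, dz=-3
d = sqrt(1444+100+9) = sqrt(1553) = 39.4081

39.4081


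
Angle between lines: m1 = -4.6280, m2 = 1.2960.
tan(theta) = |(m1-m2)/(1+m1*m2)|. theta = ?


m1-m2 = -5.924
1+m1*m2 = -4.997888
tan(theta) = |-5.924/(-4.997888)| = 1.185301
theta = arctan(|-5.924/(-4.997888)|) = 49.8468 degrees (acute angle)

49.8468 degrees


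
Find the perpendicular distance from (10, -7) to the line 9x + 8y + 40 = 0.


|9*10 + 8*(-7) + 40| = |74| = 74
sqrt(81 + 64) = sqrt(145) = 12.0416
d = 74/sqrt(145) = 6.1454

6.1454


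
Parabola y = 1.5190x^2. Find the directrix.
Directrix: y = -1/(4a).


a = 1.5190
1/(4a) = 0.1646
directrix: y = -0.1646 = -0.1646

y = -0.1646


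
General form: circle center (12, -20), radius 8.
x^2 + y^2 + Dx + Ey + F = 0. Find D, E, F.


(x-12)^2 + (y+ 20)^2 = 8^2
D = -2h = -24, E = -2k = 40
F = h^2+k^2-r^2 = 144+400-64 = 480

D = -24, E = 40, F = 480


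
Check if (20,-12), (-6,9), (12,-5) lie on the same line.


20*(9+ 5) - 6*(-5+ 12) + 12*(-12-9)
= 280 - 42 - 252 = -14

No, not collinear (determinant = -14)


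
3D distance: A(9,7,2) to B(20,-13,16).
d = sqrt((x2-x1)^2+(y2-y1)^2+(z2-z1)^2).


dx=11, dy=-20, dz=14
d = sqrt(121+400+196) = sqrt(717) = 26.7769

26.7769


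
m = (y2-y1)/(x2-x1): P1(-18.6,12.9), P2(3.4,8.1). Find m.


dy = 8.1 - 12.9 = -4.8
dx = 3.4 + 18.6 = 22.0
m = -4.8/22.0 = -0.2182

m = -0.2182


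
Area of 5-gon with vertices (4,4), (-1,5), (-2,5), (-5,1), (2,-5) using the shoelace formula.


sum(xi*y_{i+1}) = 4*5 - 1*5 - 2*1 - 5*(-5) + 2*4 = 46
sum(yi*x_{i+1}) = 4*(-1) + 5*(-2) + 5*(-5) + 1*2 - 5*4 = -57
Area = |46 + 57|/2 = 103/2 = 51.5000

51.5000 sq units


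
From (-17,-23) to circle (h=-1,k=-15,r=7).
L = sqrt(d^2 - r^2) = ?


d = sqrt((-17+ 1)^2 + (-23+ 15)^2) = sqrt(256+64) = 17.8885
L = sqrt(320.0000 - 49) = sqrt(271.0000) = 16.4621

16.4621


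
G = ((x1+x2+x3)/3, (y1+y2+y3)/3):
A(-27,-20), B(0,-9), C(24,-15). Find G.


Gx = (-27+0+24)/3 = -3/3 = -1.0000
Gy = (-20- 9- 15)/3 = -44/3 = -14.6667

G = (-1.0000, -14.6667)


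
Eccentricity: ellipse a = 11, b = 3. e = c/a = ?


c = sqrt(121-9) = sqrt(112) = 10.5830
e = c/a = sqrt(112)/11 = 0.9621

e = 0.9621


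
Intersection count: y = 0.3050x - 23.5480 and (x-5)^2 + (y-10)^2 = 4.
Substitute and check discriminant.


Substitute y = 0.3050x - 23.5480: (x-5)^2 + (0.3050x- 23.5480-10)^2 = 4
Expand to Ax^2 + Bx + C = 0, where b-k = -33.548
A = 1+m^2 = 1.093025
B = 2(m(b-k) - h) = 2(0.3050*(-33.548) - 5) = -30.46428
C = h^2 + (b-k)^2 - r^2 = 25 + 1125.468304 - 4 = 1146.468304
disc = B^2-4AC = 928.0724 - 5012.4741 = -4084.4017
disc < 0

0 intersection points


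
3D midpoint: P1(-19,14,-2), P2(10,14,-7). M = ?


Mx = (-19+10)/2 = -4.5000
My = (14+14)/2 = 14.0000
Mz = (-2- 7)/2 = -4.5000

M = (-4.5000, 14.0000, -4.5000)


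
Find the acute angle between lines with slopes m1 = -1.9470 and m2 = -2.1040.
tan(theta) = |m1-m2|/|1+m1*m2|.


m1-m2 = 0.157
1+m1*m2 = 5.096488
tan(theta) = |0.157/5.096488| = 0.030806
theta = arctan(|0.157/5.096488|) = 1.7645 degrees (acute angle)

1.7645 degrees


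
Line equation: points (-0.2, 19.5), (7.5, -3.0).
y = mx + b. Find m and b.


m = (-22.5)/(7.7) = -2.9221
b = y1 - m*x1 = 19.5 - (-22.5*(-0.2))/(7.7) = 19.5 - 0.5844 = 18.9156

y = -2.9221x + 18.9156


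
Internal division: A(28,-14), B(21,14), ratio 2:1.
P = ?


Px = (2*21 + 1*28)/3 = 70/3 = 23.3333
Py = (2*14 + 1*(-14))/3 = 14/3 = 4.6667

P = (23.3333, 4.6667)


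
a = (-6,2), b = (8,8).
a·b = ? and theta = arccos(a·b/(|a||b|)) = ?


a·b = -6*8 + 2*8 = -48 + 16 = -32
|a| = sqrt(36+4) = 6.3246
|b| = sqrt(64+64) = 11.3137
cos(theta) = -32/(sqrt(40)*sqrt(128)) = -32/sqrt(5120) = -0.447214
theta = arccos(-32/sqrt(5120)) = 116.5651 degrees

a·b = -32, theta = 116.5651 deg


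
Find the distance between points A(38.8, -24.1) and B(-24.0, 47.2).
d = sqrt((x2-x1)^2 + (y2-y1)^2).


dx = -24.0 - 38.8 = -62.8
dy = 47.2 + 24.1 = 71.3
d = sqrt(3943.84 + 5083.69) = sqrt(9027.53) = 95.0133

95.0133


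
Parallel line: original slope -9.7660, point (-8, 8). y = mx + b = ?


Parallel lines have equal slopes.
m2 = -9.7660
b2 = 8 + 9.7660*(-8) = -70.1280

y = -9.7660x - 70.1280


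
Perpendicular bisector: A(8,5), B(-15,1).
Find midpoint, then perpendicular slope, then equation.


Midpoint = (-3.5, 3)
Slope of AB = dy/dx = -4/(-23) = 0.1739
Perp slope = -dx/dy = -23/4 = -5.7500
b = My - (perp slope)*Mx = 3 + (-23*(-3.5))/(-4) = 3 - 20.1250 = -17.1250

y = -5.7500x - 17.1250


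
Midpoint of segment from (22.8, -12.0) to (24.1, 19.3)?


Mx = (22.8 + 24.1)/2 = 46.9/2 = 23.4500
My = (-12.0 + 19.3)/2 = 7.3/2 = 3.6500

(23.4500, 3.6500)


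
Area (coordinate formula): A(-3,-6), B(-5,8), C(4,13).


-3*(8-13) = 15
-5*(13+ 6) = -95
4*(-6-8) = -56
sum = -136
Area = |-136|/2 = 68.0000

68.0000 sq units


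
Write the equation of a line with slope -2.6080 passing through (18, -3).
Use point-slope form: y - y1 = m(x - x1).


y + 3 = -2.6080(x - 18)
y = -2.6080x - 3 + 2.6080*18
y = -2.6080x + 43.9440

y = -2.6080x + 43.9440


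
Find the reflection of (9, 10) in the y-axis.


Reflection rule for y-axis: (-x, y)
(9, 10) -> (-9, 10)

(-9, 10)


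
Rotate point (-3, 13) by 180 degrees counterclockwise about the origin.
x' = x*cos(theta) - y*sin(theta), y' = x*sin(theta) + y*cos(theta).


cos(180) = -1, sin(180) = 0
x' = -3*(-1) - 13*0 = 3
y' = -3*0 + 13*(-1) = -13

(3, -13)


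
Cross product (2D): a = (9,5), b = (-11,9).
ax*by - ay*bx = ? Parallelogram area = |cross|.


cross = 9*9 - 5*(-11) = 81 + 55 = 136
Parallelogram area = |136| = 136

cross = 136, parallelogram area = 136


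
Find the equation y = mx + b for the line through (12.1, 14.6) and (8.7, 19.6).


m = (5)/(-3.4) = -1.4706
b = y1 - m*x1 = 14.6 - (5*12.1)/(-3.4) = 14.6 + 17.7941 = 32.3941

y = -1.4706x + 32.3941


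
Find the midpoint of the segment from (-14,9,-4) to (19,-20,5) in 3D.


Mx = (-14+19)/2 = 2.5000
My = (9- 20)/2 = -5.5000
Mz = (-4+5)/2 = 0.5000

M = (2.5000, -5.5000, 0.5000)


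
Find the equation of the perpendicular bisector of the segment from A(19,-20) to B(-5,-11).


Midpoint = (7, -15.5)
Slope of AB = dy/dx = 9/(-24) = -0.3750
Perp slope = -dx/dy = 24/9 = 2.6667
b = My - (perp slope)*Mx = -15.5 + (-24*7)/9 = -15.5 - 18.6667 = -34.1667

y = 2.6667x - 34.1667


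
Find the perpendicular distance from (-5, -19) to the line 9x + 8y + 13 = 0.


|9*(-5) + 8*(-19) + 13| = |-184| = 184
sqrt(81 + 64) = sqrt(145) = 12.0416
d = 184/sqrt(145) = 15.2804

15.2804


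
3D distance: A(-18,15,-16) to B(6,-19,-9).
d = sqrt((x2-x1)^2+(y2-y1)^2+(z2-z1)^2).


dx=24, dy=-34, dz=7
d = sqrt(576+1156+49) = sqrt(1781) = 42.2019

42.2019


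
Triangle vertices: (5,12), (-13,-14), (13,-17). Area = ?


5*(-14+ 17) = 15
-13*(-17-12) = 377
13*(12+ 14) = 338
sum = 730
Area = |730|/2 = 365.0000

365.0000 sq units


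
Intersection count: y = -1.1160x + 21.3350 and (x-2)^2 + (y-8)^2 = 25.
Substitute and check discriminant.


Substitute y = -1.1160x + 21.3350: (x-2)^2 + (-1.1160x+21.3350-8)^2 = 25
Expand to Ax^2 + Bx + C = 0, where b-k = 13.335
A = 1+m^2 = 2.245456
B = 2(m(b-k) - h) = 2(-1.1160*13.335 - 2) = -33.76372
C = h^2 + (b-k)^2 - r^2 = 4 + 177.822225 - 25 = 156.822225
disc = B^2-4AC = 1139.9888 - 1408.5496 = -268.5608
disc < 0

0 intersection points


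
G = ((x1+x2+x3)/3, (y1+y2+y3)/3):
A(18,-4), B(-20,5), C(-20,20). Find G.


Gx = (18- 20- 20)/3 = -22/3 = -7.3333
Gy = (-4+5+20)/3 = 21/3 = 7.0000

G = (-7.3333, 7.0000)


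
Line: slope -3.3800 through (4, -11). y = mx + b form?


y + 11 = -3.3800(x - 4)
y = -3.3800x - 11 + 3.3800*4
y = -3.3800x + 2.5200

y = -3.3800x + 2.5200


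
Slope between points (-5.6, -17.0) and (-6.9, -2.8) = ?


dy = -2.8 + 17.0 = 14.2
dx = -6.9 + 5.6 = -1.3
m = 14.2/(-1.3) = -10.9231

m = -10.9231


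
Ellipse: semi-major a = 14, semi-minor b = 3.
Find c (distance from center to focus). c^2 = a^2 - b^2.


c^2 = 14^2 - 3^2 = 196 - 9 = 187
c = sqrt(187) = 13.6748

c = 13.6748


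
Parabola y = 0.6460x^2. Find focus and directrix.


a = 0.6460
1/(4a) = 0.3870
Focus = (0, 0.3870)
Directrix: y = -0.3870

Focus = (0, 0.3870), Directrix: y = -0.3870


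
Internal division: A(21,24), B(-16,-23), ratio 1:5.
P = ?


Px = (1*(-16) + 5*21)/6 = 89/6 = 14.8333
Py = (1*(-23) + 5*24)/6 = 97/6 = 16.1667

P = (14.8333, 16.1667)


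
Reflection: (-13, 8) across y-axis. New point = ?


Reflection rule for y-axis: (-x, y)
(-13, 8) -> (13, 8)

(13, 8)


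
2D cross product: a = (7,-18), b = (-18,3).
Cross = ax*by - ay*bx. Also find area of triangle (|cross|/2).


cross = 7*3 + 18*(-18) = 21 - 324 = -303
Triangle area = |-303|/2 = 303/2 = 151.5000

cross = -303, triangle area = 151.5000


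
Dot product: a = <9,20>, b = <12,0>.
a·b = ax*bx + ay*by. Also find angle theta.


a·b = 9*12 + 20*0 = 108 + 0 = 108
|a| = sqrt(81+400) = 21.9317
|b| = sqrt(144+0) = 12.0000
cos(theta) = 108/(sqrt(481)*sqrt(144)) = 108/sqrt(69264) = 0.410365
theta = arccos(108/sqrt(69264)) = 65.7723 degrees

a·b = 108, theta = 65.7723 deg


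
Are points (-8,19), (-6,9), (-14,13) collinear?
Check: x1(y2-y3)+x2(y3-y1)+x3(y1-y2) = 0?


-8*(9-13) - 6*(13-19) - 14*(19-9)
= 32 + 36 - 140 = -72

No, not collinear (determinant = -72)


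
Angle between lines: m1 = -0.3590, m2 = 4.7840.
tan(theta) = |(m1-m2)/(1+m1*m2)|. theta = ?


m1-m2 = -5.143
1+m1*m2 = -0.717456
tan(theta) = |-5.143/(-0.717456)| = 7.168384
theta = arctan(|-5.143/(-0.717456)|) = 82.0584 degrees (acute angle)

82.0584 degrees


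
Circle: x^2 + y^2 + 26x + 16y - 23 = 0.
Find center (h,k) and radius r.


h = -D/2 = -26/2 = -13
k = -E/2 = -16/2 = -8
r^2 = h^2 + k^2 - F = 169 + 64 + 23 = 256
r = 16

Center (-13, -8), radius = 16


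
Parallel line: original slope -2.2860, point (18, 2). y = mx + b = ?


Parallel lines have equal slopes.
m2 = -2.2860
b2 = 2 + 2.2860*18 = 43.1480

y = -2.2860x + 43.1480


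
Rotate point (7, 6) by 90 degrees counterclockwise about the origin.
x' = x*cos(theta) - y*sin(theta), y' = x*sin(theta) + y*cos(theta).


cos(90) = 0, sin(90) = 1
x' = 7*0 - 6*1 = -6
y' = 7*1 + 6*0 = 7

(-6, 7)


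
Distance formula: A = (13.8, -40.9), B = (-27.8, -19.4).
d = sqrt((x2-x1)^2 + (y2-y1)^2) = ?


dx = -27.8 - 13.8 = -41.6
dy = -19.4 + 40.9 = 21.5
d = sqrt(1730.56 + 462.25) = sqrt(2192.81) = 46.8274

46.8274


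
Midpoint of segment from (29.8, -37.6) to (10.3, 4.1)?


Mx = (29.8 + 10.3)/2 = 40.1/2 = 20.0500
My = (-37.6 + 4.1)/2 = -33.5/2 = -16.7500

(20.0500, -16.7500)


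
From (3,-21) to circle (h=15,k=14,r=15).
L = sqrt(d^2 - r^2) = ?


d = sqrt((3-15)^2 + (-21-14)^2) = sqrt(144+1225) = 37.0000
L = sqrt(1369.0000 - 225) = sqrt(1144.0000) = 33.8231

33.8231


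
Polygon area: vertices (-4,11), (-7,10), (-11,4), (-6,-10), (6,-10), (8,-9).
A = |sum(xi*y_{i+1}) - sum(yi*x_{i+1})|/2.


sum(xi*y_{i+1}) = -4*10 - 7*4 - 11*(-10) - 6*(-10) + 6*(-9) + 8*11 = 136
sum(yi*x_{i+1}) = 11*(-7) + 10*(-11) + 4*(-6) - 10*6 - 10*8 - 9*(-4) = -315
Area = |136 + 315|/2 = 451/2 = 225.5000

225.5000 sq units


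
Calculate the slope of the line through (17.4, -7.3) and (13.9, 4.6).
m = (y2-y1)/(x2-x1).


dy = 4.6 + 7.3 = 11.9
dx = 13.9 - 17.4 = -3.5
m = 11.9/(-3.5) = -3.4000

m = -3.4000


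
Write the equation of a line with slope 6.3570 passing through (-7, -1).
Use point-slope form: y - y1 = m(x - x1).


y + 1 = 6.3570(x + 7)
y = 6.3570x - 1 - 6.3570*(-7)
y = 6.3570x + 43.4990

y = 6.3570x + 43.4990


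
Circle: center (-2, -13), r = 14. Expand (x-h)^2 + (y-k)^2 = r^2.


(x+ 2)^2 + (y+ 13)^2 = 14^2
D = -2h = 4, E = -2k = 26
F = h^2+k^2-r^2 = 4+169-196 = -23

x^2 + y^2 + 4x + 26y - 23 = 0


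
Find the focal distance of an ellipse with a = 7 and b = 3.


c^2 = 7^2 - 3^2 = 49 - 9 = 40
c = sqrt(40) = 6.3246

c = 6.3246


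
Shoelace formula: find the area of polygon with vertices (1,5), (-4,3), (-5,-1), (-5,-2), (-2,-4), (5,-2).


sum(xi*y_{i+1}) = 1*3 - 4*(-1) - 5*(-2) - 5*(-4) - 2*(-2) + 5*5 = 66
sum(yi*x_{i+1}) = 5*(-4) + 3*(-5) - 1*(-5) - 2*(-2) - 4*5 - 2*1 = -48
Area = |66 + 48|/2 = 114/2 = 57.0000

57.0000 sq units


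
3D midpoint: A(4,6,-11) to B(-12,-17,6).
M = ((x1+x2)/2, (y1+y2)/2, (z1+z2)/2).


Mx = (4- 12)/2 = -4.0000
My = (6- 17)/2 = -5.5000
Mz = (-11+6)/2 = -2.5000

M = (-4.0000, -5.5000, -2.5000)


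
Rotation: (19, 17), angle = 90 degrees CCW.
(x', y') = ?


cos(90) = 0, sin(90) = 1
x' = 19*0 - 17*1 = -17
y' = 19*1 + 17*0 = 19

(-17, 19)


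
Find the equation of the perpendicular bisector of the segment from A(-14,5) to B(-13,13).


Midpoint = (-13.5, 9)
Slope of AB = dy/dx = 8/1 = 8.0000
Perp slope = -dx/dy = -1/8 = -0.1250
b = My - (perp slope)*Mx = 9 + (1*(-13.5))/8 = 9 - 1.6875 = 7.3125

y = -0.1250x + 7.3125


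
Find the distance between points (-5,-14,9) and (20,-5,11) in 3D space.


dx=25, dy=9, dz=2
d = sqrt(625+81+4) = sqrt(710) = 26.6458

26.6458


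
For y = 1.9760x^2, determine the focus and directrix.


a = 1.9760
1/(4a) = 0.1265
Focus = (0, 0.1265)
Directrix: y = -0.1265

Focus = (0, 0.1265), Directrix: y = -0.1265


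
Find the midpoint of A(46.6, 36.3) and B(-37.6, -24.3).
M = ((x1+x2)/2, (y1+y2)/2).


Mx = (46.6 - 37.6)/2 = 9.0/2 = 4.5000
My = (36.3 - 24.3)/2 = 12/2 = 6.0000

(4.5000, 6.0000)


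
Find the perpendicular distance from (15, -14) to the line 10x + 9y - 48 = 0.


|10*15 + 9*(-14) - 48| = |-24| = 24
sqrt(100 + 81) = sqrt(181) = 13.4536
d = 24/sqrt(181) = 1.7839

1.7839


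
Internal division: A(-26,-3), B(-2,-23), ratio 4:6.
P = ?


Px = (4*(-2) + 6*(-26))/10 = -164/10 = -16.4000
Py = (4*(-23) + 6*(-3))/10 = -110/10 = -11.0000

P = (-16.4000, -11.0000)


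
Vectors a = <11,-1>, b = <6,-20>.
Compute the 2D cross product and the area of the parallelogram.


cross = 11*(-20) + 1*6 = -220 + 6 = -214
Parallelogram area = |-214| = 214

cross = -214, parallelogram area = 214


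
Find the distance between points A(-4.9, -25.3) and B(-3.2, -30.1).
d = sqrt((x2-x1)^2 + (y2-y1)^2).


dx = -3.2 + 4.9 = 1.7
dy = -30.1 + 25.3 = -4.8
d = sqrt(2.89 + 23.04) = sqrt(25.93) = 5.0922

5.0922


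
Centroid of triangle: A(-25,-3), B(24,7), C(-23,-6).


Gx = (-25+24- 23)/3 = -24/3 = -8.0000
Gy = (-3+7- 6)/3 = -2/3 = -0.6667

G = (-8.0000, -0.6667)


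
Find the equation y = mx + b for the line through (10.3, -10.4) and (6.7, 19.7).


m = (30.1)/(-3.6) = -8.3611
b = y1 - m*x1 = -10.4 - (30.1*10.3)/(-3.6) = -10.4 + 86.1194 = 75.7194

y = -8.3611x + 75.7194


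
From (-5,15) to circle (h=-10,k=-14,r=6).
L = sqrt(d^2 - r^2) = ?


d = sqrt((-5+ 10)^2 + (15+ 14)^2) = sqrt(25+841) = 29.4279
L = sqrt(866.0000 - 36) = sqrt(830.0000) = 28.8097

28.8097


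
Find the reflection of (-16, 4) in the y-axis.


Reflection rule for y-axis: (-x, y)
(-16, 4) -> (16, 4)

(16, 4)


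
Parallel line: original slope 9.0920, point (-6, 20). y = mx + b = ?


Parallel lines have equal slopes.
m2 = 9.0920
b2 = 20 - 9.0920*(-6) = 74.5520

y = 9.0920x + 74.5520


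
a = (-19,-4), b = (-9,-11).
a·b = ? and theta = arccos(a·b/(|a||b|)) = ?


a·b = -19*(-9) - 4*(-11) = 171 + 44 = 215
|a| = sqrt(361+16) = 19.4165
|b| = sqrt(81+121) = 14.2127
cos(theta) = 215/(sqrt(377)*sqrt(202)) = 215/sqrt(76154) = 0.779098
theta = arccos(215/sqrt(76154)) = 38.8219 degrees

a·b = 215, theta = 38.8219 deg


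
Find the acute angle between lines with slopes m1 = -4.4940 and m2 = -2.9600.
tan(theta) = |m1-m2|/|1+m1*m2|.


m1-m2 = -1.534
1+m1*m2 = 14.30224
tan(theta) = |-1.534/14.30224| = 0.107256
theta = arctan(|-1.534/14.30224|) = 6.1219 degrees (acute angle)

6.1219 degrees


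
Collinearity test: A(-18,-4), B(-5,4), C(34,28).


-18*(4-28) - 5*(28+ 4) + 34*(-4-4)
= 432 - 160 - 272 = 0

Yes, collinear (determinant = 0)


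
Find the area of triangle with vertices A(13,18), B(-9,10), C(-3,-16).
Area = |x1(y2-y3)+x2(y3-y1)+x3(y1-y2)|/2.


13*(10+ 16) = 338
-9*(-16-18) = 306
-3*(18-10) = -24
sum = 620
Area = |620|/2 = 310.0000

310.0000 sq units


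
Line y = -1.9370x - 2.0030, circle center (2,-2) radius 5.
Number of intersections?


Substitute y = -1.9370x - 2.0030: (x-2)^2 + (-1.9370x- 2.0030+ 2)^2 = 25
Expand to Ax^2 + Bx + C = 0, where b-k = -0.003
A = 1+m^2 = 4.751969
B = 2(m(b-k) - h) = 2(-1.9370*(-0.003) - 2) = -3.988378
C = h^2 + (b-k)^2 - r^2 = 4 + 0.000009 - 25 = -20.999991
disc = B^2-4AC = 15.9072 + 399.1652 = 415.0724
disc > 0

2 intersection points


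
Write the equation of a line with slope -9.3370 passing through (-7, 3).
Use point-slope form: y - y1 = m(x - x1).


y - 3 = -9.3370(x + 7)
y = -9.3370x + 3 + 9.3370*(-7)
y = -9.3370x - 62.3590

y = -9.3370x - 62.3590


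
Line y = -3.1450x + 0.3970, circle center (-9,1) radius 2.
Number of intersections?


Substitute y = -3.1450x + 0.3970: (x+ 9)^2 + (-3.1450x+0.3970-1)^2 = 4
Expand to Ax^2 + Bx + C = 0, where b-k = -0.603
A = 1+m^2 = 10.891025
B = 2(m(b-k) - h) = 2(-3.1450*(-0.603) + 9) = 21.79287
C = h^2 + (b-k)^2 - r^2 = 81 + 0.363609 - 4 = 77.363609
disc = B^2-4AC = 474.9292 - 3370.2760 = -2895.3468
disc < 0

0 intersection points


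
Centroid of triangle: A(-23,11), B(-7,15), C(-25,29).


Gx = (-23- 7- 25)/3 = -55/3 = -18.3333
Gy = (11+15+29)/3 = 55/3 = 18.3333

G = (-18.3333, 18.3333)


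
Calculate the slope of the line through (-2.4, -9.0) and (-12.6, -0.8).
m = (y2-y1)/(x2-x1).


dy = -0.8 + 9.0 = 8.2
dx = -12.6 + 2.4 = -10.2
m = 8.2/(-10.2) = -0.8039

m = -0.8039


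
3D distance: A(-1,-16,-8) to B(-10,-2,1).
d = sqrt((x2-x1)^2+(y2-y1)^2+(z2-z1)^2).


dx=-9, dy=14, dz=9
d = sqrt(81+196+81) = sqrt(358) = 18.9209

18.9209


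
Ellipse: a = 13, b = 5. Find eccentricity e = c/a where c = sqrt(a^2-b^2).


c = sqrt(169-25) = sqrt(144) = 12.0000
e = c/a = 12/13 = 0.9231

e = 0.9231


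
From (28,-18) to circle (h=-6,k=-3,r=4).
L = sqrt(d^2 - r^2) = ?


d = sqrt((28+ 6)^2 + (-18+ 3)^2) = sqrt(1156+225) = 37.1618
L = sqrt(1381.0000 - 16) = sqrt(1365.0000) = 36.9459

36.9459


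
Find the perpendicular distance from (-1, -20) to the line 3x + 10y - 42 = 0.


|3*(-1) + 10*(-20) - 42| = |-245| = 245
sqrt(9 + 100) = sqrt(109) = 10.4403
d = 245/sqrt(109) = 23.4667

23.4667


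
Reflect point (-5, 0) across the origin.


Reflection rule for origin: (-x, -y)
(-5, 0) -> (5, 0)

(5, 0)


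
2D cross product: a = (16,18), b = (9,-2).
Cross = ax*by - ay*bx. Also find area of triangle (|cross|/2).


cross = 16*(-2) - 18*9 = -32 - 162 = -194
Triangle area = |-194|/2 = 194/2 = 97.0000

cross = -194, triangle area = 97.0000


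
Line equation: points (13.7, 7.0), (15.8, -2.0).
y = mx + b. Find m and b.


m = (-9.0)/(2.1) = -4.2857
b = y1 - m*x1 = 7.0 - (-9.0*13.7)/(2.1) = 7.0 + 58.7143 = 65.7143

y = -4.2857x + 65.7143


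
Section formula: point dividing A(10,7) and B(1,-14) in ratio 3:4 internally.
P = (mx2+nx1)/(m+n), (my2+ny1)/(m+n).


Px = (3*1 + 4*10)/7 = 43/7 = 6.1429
Py = (3*(-14) + 4*7)/7 = -14/7 = -2.0000

P = (6.1429, -2.0000)


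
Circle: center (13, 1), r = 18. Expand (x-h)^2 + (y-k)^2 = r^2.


(x-13)^2 + (y-1)^2 = 18^2
D = -2h = -26, E = -2k = -2
F = h^2+k^2-r^2 = 169+1-324 = -154

x^2 + y^2 - 26x - 2y - 154 = 0


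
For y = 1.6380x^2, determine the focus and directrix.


a = 1.6380
1/(4a) = 0.1526
Focus = (0, 0.1526)
Directrix: y = -0.1526

Focus = (0, 0.1526), Directrix: y = -0.1526


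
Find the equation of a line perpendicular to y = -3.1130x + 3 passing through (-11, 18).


Perpendicular slope = -1/m1 = -1/(-3.1130) = 0.3212
b2 = y0 - m2*x0 = 18 - 11/(-3.1130) = 18 + 3.5336 = 21.5336

y = 0.3212x + 21.5336


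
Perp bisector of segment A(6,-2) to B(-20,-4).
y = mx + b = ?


Midpoint = (-7, -3)
Slope of AB = dy/dx = -2/(-26) = 0.0769
Perp slope = -dx/dy = -26/2 = -13.0000
b = My - (perp slope)*Mx = -3 + (-26*(-7))/(-2) = -3 - 91.0000 = -94.0000

y = -13.0000x - 94.0000


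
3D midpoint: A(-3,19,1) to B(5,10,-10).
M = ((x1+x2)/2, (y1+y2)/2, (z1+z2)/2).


Mx = (-3+5)/2 = 1.0000
My = (19+10)/2 = 14.5000
Mz = (1- 10)/2 = -4.5000

M = (1.0000, 14.5000, -4.5000)


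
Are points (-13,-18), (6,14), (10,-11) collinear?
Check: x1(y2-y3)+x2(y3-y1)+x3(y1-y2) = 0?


-13*(14+ 11) + 6*(-11+ 18) + 10*(-18-14)
= -325 + 42 - 320 = -603

No, not collinear (determinant = -603)


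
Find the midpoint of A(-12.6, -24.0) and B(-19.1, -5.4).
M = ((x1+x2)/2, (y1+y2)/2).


Mx = (-12.6 - 19.1)/2 = -31.7/2 = -15.8500
My = (-24.0 - 5.4)/2 = -29.4/2 = -14.7000

(-15.8500, -14.7000)


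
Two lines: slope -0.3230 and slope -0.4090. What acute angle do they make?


m1-m2 = 0.086
1+m1*m2 = 1.132107
tan(theta) = |0.086/1.132107| = 0.075965
theta = arctan(|0.086/1.132107|) = 4.3441 degrees (acute angle)

4.3441 degrees


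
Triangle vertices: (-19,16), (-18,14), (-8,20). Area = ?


-19*(14-20) = 114
-18*(20-16) = -72
-8*(16-14) = -16
sum = 26
Area = |26|/2 = 13.0000

13.0000 sq units


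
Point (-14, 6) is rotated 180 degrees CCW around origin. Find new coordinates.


cos(180) = -1, sin(180) = 0
x' = -14*(-1) - 6*0 = 14
y' = -14*0 + 6*(-1) = -6

(14, -6)


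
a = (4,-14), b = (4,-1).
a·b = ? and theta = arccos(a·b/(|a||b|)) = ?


a·b = 4*4 - 14*(-1) = 16 + 14 = 30
|a| = sqrt(16+196) = 14.5602
|b| = sqrt(16+1) = 4.1231
cos(theta) = 30/(sqrt(212)*sqrt(17)) = 30/sqrt(3604) = 0.499722
theta = arccos(30/sqrt(3604)) = 60.0184 degrees

a·b = 30, theta = 60.0184 deg


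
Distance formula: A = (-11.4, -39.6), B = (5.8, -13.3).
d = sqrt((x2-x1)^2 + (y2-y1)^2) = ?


dx = 5.8 + 11.4 = 17.2
dy = -13.3 + 39.6 = 26.3
d = sqrt(295.84 + 691.69) = sqrt(987.53) = 31.4250

31.4250


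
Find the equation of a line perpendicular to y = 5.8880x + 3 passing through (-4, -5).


Perpendicular slope = -1/m1 = -1/5.8880 = -0.1698
b2 = y0 - m2*x0 = -5 - 4/5.8880 = -5 - 0.6793 = -5.6793

y = -0.1698x - 5.6793


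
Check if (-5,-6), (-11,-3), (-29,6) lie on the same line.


-5*(-3-6) - 11*(6+ 6) - 29*(-6+ 3)
= 45 - 132 + 87 = 0

Yes, collinear (determinant = 0)


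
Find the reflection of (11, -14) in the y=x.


Reflection rule for y=x: (y, x)
(11, -14) -> (-14, 11)

(-14, 11)


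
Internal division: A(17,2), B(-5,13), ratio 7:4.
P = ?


Px = (7*(-5) + 4*17)/11 = 33/11 = 3.0000
Py = (7*13 + 4*2)/11 = 99/11 = 9.0000

P = (3.0000, 9.0000)


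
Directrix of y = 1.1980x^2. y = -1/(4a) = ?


a = 1.1980
1/(4a) = 0.2087
directrix: y = -0.2087 = -0.2087

y = -0.2087


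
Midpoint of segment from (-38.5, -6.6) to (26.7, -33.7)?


Mx = (-38.5 + 26.7)/2 = -11.8/2 = -5.9000
My = (-6.6 - 33.7)/2 = -40.3/2 = -20.1500

(-5.9000, -20.1500)


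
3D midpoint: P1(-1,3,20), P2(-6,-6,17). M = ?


Mx = (-1- 6)/2 = -3.5000
My = (3- 6)/2 = -1.5000
Mz = (20+17)/2 = 18.5000

M = (-3.5000, -1.5000, 18.5000)


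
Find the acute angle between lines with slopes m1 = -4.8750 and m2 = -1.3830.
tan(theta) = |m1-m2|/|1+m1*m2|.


m1-m2 = -3.492
1+m1*m2 = 7.742125
tan(theta) = |-3.492/7.742125| = 0.451039
theta = arctan(|-3.492/7.742125|) = 24.2772 degrees (acute angle)

24.2772 degrees


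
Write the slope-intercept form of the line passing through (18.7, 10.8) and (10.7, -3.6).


m = (-14.4)/(-8.0) = 1.8000
b = y1 - m*x1 = 10.8 - (-14.4*18.7)/(-8.0) = 10.8 - 33.6600 = -22.8600

y = 1.8000x - 22.8600


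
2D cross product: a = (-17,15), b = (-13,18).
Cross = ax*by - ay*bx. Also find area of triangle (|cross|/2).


cross = -17*18 - 15*(-13) = -306 + 195 = -111
Triangle area = |-111|/2 = 111/2 = 55.5000

cross = -111, triangle area = 55.5000


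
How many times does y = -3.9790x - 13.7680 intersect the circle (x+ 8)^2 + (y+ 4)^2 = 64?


Substitute y = -3.9790x - 13.7680: (x+ 8)^2 + (-3.9790x- 13.7680+ 4)^2 = 64
Expand to Ax^2 + Bx + C = 0, where b-k = -9.768
A = 1+m^2 = 16.832441
B = 2(m(b-k) - h) = 2(-3.9790*(-9.768) + 8) = 93.733744
C = h^2 + (b-k)^2 - r^2 = 64 + 95.413824 - 64 = 95.413824
disc = B^2-4AC = 8786.0148 - 6424.1903 = 2361.8245
disc > 0

2 intersection points


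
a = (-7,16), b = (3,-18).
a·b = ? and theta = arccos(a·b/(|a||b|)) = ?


a·b = -7*3 + 16*(-18) = -21 - 288 = -309
|a| = sqrt(49+256) = 17.4642
|b| = sqrt(9+324) = 18.2483
cos(theta) = -309/(sqrt(305)*sqrt(333)) = -309/sqrt(101565) = -0.969586
theta = arccos(-309/sqrt(101565)) = 165.8329 degrees

a·b = -309, theta = 165.8329 deg


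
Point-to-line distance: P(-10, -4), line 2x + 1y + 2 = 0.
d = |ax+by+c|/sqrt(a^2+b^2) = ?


|2*(-10) + 1*(-4) + 2| = |-22| = 22
sqrt(4 + 1) = sqrt(5) = 2.2361
d = 22/sqrt(5) = 9.8387

9.8387


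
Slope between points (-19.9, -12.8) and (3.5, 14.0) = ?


dy = 14.0 + 12.8 = 26.8
dx = 3.5 + 19.9 = 23.4
m = 26.8/23.4 = 1.1453

m = 1.1453


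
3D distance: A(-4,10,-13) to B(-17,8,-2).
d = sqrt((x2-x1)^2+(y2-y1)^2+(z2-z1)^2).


dx=-13, dy=-2, dz=11
d = sqrt(169+4+121) = sqrt(294) = 17.1464

17.1464


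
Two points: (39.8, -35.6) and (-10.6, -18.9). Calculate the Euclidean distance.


dx = -10.6 - 39.8 = -50.4
dy = -18.9 + 35.6 = 16.7
d = sqrt(2540.16 + 278.89) = sqrt(2819.05) = 53.0947

53.0947


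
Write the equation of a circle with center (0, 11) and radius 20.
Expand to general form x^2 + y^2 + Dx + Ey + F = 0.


(x-0)^2 + (y-11)^2 = 20^2
D = -2h = 0, E = -2k = -22
F = h^2+k^2-r^2 = 0+121-400 = -279

x^2 + y^2 - 22y - 279 = 0


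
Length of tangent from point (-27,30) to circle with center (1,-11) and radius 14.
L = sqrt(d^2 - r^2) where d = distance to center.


d = sqrt((-27-1)^2 + (30+ 11)^2) = sqrt(784+1681) = 49.6488
L = sqrt(2465.0000 - 196) = sqrt(2269.0000) = 47.6340

47.6340


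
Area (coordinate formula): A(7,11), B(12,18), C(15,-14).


7*(18+ 14) = 224
12*(-14-11) = -300
15*(11-18) = -105
sum = -181
Area = |-181|/2 = 90.5000

90.5000 sq units


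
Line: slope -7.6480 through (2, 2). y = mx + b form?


y - 2 = -7.6480(x - 2)
y = -7.6480x + 2 + 7.6480*2
y = -7.6480x + 17.2960

y = -7.6480x + 17.2960


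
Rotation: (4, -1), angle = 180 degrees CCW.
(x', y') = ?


cos(180) = -1, sin(180) = 0
x' = 4*(-1) + 1*0 = -4
y' = 4*0 - 1*(-1) = 1

(-4, 1)


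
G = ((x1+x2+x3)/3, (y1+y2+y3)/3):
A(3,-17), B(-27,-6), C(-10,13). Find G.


Gx = (3- 27- 10)/3 = -34/3 = -11.3333
Gy = (-17- 6+13)/3 = -10/3 = -3.3333

G = (-11.3333, -3.3333)


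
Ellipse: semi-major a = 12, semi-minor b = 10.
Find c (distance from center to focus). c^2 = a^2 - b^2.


c^2 = 12^2 - 10^2 = 144 - 100 = 44
c = sqrt(44) = 6.6332

c = 6.6332


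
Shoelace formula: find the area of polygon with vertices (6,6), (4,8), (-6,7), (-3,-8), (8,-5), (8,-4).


sum(xi*y_{i+1}) = 6*8 + 4*7 - 6*(-8) - 3*(-5) + 8*(-4) + 8*6 = 155
sum(yi*x_{i+1}) = 6*4 + 8*(-6) + 7*(-3) - 8*8 - 5*8 - 4*6 = -173
Area = |155 + 173|/2 = 328/2 = 164.0000

164.0000 sq units


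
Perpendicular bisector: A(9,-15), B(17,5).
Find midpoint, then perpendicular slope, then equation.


Midpoint = (13, -5)
Slope of AB = dy/dx = 20/8 = 2.5000
Perp slope = -dx/dy = -8/20 = -0.4000
b = My - (perp slope)*Mx = -5 + (8*13)/20 = -5 + 5.2000 = 0.2000

y = -0.4000x + 0.2000


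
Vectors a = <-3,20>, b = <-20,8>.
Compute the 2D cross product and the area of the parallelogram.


cross = -3*8 - 20*(-20) = -24 + 400 = 376
Parallelogram area = |376| = 376

cross = 376, parallelogram area = 376


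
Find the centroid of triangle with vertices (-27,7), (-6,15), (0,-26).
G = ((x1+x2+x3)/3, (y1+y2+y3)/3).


Gx = (-27- 6+0)/3 = -33/3 = -11.0000
Gy = (7+15- 26)/3 = -4/3 = -1.3333

G = (-11.0000, -1.3333)


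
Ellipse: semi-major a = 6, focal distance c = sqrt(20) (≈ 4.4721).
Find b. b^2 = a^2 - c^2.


b^2 = 6^2 - (sqrt(20))^2 = 36 - 20 = 16
b = sqrt(16) = 4

b = 4


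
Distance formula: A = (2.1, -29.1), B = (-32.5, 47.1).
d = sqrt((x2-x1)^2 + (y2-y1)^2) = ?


dx = -32.5 - 2.1 = -34.6
dy = 47.1 + 29.1 = 76.2
d = sqrt(1197.16 + 5806.44) = sqrt(7003.6) = 83.6875

83.6875


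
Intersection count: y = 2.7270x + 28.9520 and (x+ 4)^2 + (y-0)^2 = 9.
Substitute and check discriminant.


Substitute y = 2.7270x + 28.9520: (x+ 4)^2 + (2.7270x+28.9520-0)^2 = 9
Expand to Ax^2 + Bx + C = 0, where b-k = 28.952
A = 1+m^2 = 8.436529
B = 2(m(b-k) - h) = 2(2.7270*28.952 + 4) = 165.904208
C = h^2 + (b-k)^2 - r^2 = 16 + 838.218304 - 9 = 845.218304
disc = B^2-4AC = 27524.2062 - 28522.8349 = -998.6287
disc < 0

0 intersection points


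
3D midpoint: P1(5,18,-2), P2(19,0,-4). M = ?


Mx = (5+19)/2 = 12.0000
My = (18+0)/2 = 9.0000
Mz = (-2- 4)/2 = -3.0000

M = (12.0000, 9.0000, -3.0000)


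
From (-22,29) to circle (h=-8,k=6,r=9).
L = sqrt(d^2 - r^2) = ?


d = sqrt((-22+ 8)^2 + (29-6)^2) = sqrt(196+529) = 26.9258
L = sqrt(725.0000 - 81) = sqrt(644.0000) = 25.3772

25.3772


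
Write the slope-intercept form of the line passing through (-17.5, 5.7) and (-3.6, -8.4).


m = (-14.1)/(13.9) = -1.0144
b = y1 - m*x1 = 5.7 - (-14.1*(-17.5))/(13.9) = 5.7 - 17.7518 = -12.0518

y = -1.0144x - 12.0518


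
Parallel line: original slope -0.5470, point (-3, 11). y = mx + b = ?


Parallel lines have equal slopes.
m2 = -0.5470
b2 = 11 + 0.5470*(-3) = 9.3590

y = -0.5470x + 9.3590
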